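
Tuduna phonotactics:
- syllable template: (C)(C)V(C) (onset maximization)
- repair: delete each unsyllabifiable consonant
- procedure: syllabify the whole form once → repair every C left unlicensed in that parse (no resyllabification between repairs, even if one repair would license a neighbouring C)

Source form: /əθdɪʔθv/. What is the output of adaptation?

Syllabifying with onset maximization leaves /θ/, /v/ stranded (at most one coda consonant is licensed; onsets may contain at most 2 consonants).
Deletion applies to /θ/, /v/.

əθdɪʔ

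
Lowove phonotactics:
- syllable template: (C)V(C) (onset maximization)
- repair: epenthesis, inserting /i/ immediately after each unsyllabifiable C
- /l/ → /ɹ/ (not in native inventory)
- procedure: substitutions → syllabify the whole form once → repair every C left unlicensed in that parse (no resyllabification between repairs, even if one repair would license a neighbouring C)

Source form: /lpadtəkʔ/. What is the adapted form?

ɹipadtəkʔi

Substitution: /l/ → /ɹ/, giving /ɹpadtəkʔ/.
The consonants /ɹ/, /ʔ/ cannot be parsed into a legal (C)V(C) syllable (at most one coda consonant is licensed; onsets are limited to one consonant).
Epenthesis after each stranded consonant: /ɹ/ → /ɹi/, /ʔ/ → /ʔi/.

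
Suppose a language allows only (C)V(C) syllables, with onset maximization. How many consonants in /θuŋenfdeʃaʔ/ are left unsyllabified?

Under (C)V(C), the unsyllabifiable consonants are /f/ (at most one coda consonant is licensed; onsets are limited to one consonant).

1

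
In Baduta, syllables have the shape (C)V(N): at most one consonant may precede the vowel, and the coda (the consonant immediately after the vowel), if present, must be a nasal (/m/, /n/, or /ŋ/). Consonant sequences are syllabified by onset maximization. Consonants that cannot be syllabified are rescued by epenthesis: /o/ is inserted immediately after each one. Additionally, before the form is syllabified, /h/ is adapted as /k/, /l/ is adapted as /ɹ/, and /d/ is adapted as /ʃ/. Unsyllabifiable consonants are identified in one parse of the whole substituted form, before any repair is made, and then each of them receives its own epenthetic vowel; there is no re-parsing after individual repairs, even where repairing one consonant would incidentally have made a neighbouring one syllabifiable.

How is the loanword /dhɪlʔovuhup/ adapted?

Substitution: /d/ → /ʃ/, /h/ → /k/, /l/ → /ɹ/, giving /ʃkɪɹʔovukup/.
The consonants /ʃ/, /ɹ/, /p/ cannot be parsed into a legal (C)V(N) syllable (only a nasal (/m/, /n/, or /ŋ/) is licensed in coda position; onsets are limited to one consonant).
Epenthesis after each stranded consonant: /ʃ/ → /ʃo/, /ɹ/ → /ɹo/, /p/ → /po/.

ʃokɪɹoʔovukupo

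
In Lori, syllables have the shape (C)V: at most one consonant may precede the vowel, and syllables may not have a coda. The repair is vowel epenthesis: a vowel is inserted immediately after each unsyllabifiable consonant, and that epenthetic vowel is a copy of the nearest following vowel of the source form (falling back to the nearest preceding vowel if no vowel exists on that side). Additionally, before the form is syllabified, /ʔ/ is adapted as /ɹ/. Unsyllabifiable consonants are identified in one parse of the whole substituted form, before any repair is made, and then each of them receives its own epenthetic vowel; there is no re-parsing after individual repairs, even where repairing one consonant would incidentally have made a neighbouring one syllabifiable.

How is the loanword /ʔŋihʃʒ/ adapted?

ɹiŋihiʃiʒi

Substitution: /ʔ/ → /ɹ/, giving /ɹŋihʃʒ/.
Syllabifying with onset maximization leaves /ɹ/, /h/, /ʃ/, /ʒ/ stranded (no codas are permitted; onsets are limited to one consonant).
Inserting the epenthetic vowel yields /ɹ/ → /ɹi/, /h/ → /hi/, /ʃ/ → /ʃi/, /ʒ/ → /ʒi/.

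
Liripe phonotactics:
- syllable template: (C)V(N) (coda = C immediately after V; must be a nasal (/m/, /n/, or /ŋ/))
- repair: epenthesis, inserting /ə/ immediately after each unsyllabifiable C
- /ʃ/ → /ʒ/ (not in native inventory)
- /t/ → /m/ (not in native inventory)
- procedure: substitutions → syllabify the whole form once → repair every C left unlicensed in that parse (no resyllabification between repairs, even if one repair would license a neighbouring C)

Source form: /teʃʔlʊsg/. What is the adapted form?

Substitution: /t/ → /m/, /ʃ/ → /ʒ/, giving /meʒʔlʊsg/.
The consonants /ʒ/, /ʔ/, /s/, /g/ cannot be parsed into a legal (C)V(N) syllable (only a nasal (/m/, /n/, or /ŋ/) is licensed in coda position; onsets are limited to one consonant).
Inserting the epenthetic vowel yields /ʒ/ → /ʒə/, /ʔ/ → /ʔə/, /s/ → /sə/, /g/ → /gə/.

meʒəʔəlʊsəgə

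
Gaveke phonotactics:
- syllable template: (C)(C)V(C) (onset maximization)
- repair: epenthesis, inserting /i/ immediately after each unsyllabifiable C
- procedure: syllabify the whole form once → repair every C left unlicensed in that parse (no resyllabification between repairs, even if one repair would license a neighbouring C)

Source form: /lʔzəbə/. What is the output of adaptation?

Syllabifying with onset maximization leaves /l/ stranded (at most one coda consonant is licensed; onsets may contain at most 2 consonants).
Epenthesis after each stranded consonant: /l/ → /li/.

liʔzəbə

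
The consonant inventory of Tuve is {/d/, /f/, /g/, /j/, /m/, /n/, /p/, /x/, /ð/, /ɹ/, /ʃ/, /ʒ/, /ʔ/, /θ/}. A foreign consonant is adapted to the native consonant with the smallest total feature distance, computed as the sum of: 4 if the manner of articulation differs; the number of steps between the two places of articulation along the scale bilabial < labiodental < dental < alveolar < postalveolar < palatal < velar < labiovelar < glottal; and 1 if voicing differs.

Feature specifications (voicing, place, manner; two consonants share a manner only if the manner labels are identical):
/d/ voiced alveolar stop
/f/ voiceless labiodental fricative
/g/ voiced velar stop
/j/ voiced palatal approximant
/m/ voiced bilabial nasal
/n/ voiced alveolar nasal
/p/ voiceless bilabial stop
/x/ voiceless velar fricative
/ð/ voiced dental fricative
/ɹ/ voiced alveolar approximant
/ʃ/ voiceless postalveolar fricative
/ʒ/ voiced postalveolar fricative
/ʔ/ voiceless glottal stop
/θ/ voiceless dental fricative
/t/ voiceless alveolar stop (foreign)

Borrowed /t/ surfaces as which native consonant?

/d/ is closest: same manner (stop), place distance 0 (alveolar→alveolar), voicing differs (+1); total 1. Next closest is /p/ at distance 3.

d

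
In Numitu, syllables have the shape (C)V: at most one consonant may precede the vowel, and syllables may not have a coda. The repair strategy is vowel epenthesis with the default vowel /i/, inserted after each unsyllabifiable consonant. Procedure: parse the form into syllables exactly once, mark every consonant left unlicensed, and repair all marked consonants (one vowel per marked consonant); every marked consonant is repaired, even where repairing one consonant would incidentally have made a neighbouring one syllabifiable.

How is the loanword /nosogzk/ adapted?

nosogiziki

The consonants /g/, /z/, /k/ cannot be parsed into a legal (C)V syllable (no codas are permitted; onsets are limited to one consonant).
Each unlicensed consonant becomes the onset of a new syllable: /g/ → /gi/, /z/ → /zi/, /k/ → /ki/.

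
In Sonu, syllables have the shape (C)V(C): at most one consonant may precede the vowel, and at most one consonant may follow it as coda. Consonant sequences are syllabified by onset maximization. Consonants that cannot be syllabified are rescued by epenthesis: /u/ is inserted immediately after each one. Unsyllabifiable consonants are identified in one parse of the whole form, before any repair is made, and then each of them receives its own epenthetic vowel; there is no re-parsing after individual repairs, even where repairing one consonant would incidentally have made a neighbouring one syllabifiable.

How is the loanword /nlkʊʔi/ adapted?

nulukʊʔi

The consonants /n/, /l/ cannot be parsed into a legal (C)V(C) syllable (at most one coda consonant is licensed; onsets are limited to one consonant).
Each unlicensed consonant becomes the onset of a new syllable: /n/ → /nu/, /l/ → /lu/.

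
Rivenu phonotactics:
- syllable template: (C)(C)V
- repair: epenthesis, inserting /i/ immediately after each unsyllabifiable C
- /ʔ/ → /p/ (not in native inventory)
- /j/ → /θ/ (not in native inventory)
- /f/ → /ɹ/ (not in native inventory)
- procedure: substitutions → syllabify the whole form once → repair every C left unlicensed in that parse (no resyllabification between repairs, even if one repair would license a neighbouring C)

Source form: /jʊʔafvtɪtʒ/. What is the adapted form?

θʊpaɹivtɪtiʒi

Substitution: /j/ → /θ/, /ʔ/ → /p/, /f/ → /ɹ/, giving /θʊpaɹvtɪtʒ/.
Under (C)(C)V, the unsyllabifiable consonants are /ɹ/, /t/, /ʒ/ (no codas are permitted; onsets may contain at most 2 consonants).
Epenthesis after each stranded consonant: /ɹ/ → /ɹi/, /t/ → /ti/, /ʒ/ → /ʒi/.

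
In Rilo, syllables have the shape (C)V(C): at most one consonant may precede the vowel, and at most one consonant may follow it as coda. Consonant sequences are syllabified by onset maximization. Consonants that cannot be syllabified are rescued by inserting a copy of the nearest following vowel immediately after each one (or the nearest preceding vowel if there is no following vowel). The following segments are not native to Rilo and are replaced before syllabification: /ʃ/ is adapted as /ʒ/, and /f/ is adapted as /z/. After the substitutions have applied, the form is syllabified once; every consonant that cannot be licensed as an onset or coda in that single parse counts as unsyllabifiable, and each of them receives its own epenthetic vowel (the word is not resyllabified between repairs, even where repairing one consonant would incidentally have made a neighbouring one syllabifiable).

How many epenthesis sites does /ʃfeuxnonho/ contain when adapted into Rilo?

After substitution the input is /ʒzeuxnonho/.
The unsyllabifiable consonants are /ʒ/; each receives one epenthetic vowel.

1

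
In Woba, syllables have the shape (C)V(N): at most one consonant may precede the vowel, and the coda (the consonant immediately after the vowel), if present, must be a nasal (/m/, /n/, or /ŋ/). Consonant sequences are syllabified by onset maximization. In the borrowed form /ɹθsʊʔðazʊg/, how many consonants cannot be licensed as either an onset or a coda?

4

Syllabifying with onset maximization leaves /ɹ/, /θ/, /ʔ/, /g/ stranded (only a nasal (/m/, /n/, or /ŋ/) is licensed in coda position; onsets are limited to one consonant).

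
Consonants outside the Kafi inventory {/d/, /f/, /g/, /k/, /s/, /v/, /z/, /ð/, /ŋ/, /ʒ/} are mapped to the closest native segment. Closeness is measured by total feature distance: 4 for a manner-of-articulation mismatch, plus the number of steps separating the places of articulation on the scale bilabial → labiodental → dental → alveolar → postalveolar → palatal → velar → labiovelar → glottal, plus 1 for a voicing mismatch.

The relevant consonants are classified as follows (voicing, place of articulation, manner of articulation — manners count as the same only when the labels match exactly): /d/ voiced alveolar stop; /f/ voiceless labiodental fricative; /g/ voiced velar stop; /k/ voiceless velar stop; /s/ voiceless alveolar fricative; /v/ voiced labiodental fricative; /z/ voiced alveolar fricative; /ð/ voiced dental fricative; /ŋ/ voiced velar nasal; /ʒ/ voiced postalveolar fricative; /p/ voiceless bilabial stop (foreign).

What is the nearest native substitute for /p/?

/d/ is closest: same manner (stop), place distance 3 (bilabial→alveolar), voicing differs (+1); total 4. Next closest is /f/ at distance 5.

d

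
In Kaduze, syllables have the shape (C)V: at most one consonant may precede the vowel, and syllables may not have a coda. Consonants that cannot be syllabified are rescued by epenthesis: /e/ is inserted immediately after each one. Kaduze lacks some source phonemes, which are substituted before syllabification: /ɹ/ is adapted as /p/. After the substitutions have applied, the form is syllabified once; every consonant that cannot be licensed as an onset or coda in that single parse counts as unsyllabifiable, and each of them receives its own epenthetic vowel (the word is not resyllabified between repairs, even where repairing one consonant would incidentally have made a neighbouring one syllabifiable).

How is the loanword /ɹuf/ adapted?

pufe

Substitution: /ɹ/ → /p/, giving /puf/.
Syllabifying with onset maximization leaves /f/ stranded (no codas are permitted; onsets are limited to one consonant).
Epenthesis after each stranded consonant: /f/ → /fe/.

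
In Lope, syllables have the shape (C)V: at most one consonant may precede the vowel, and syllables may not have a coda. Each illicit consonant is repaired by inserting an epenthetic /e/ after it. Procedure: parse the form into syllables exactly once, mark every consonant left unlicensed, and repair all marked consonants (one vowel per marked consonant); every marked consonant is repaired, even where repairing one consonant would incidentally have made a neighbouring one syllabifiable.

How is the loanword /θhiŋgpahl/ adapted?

The consonants /θ/, /ŋ/, /g/, /h/, /l/ cannot be parsed into a legal (C)V syllable (no codas are permitted; onsets are limited to one consonant).
Epenthesis after each stranded consonant: /θ/ → /θe/, /ŋ/ → /ŋe/, /g/ → /ge/, /h/ → /he/, /l/ → /le/.

θehiŋegepahele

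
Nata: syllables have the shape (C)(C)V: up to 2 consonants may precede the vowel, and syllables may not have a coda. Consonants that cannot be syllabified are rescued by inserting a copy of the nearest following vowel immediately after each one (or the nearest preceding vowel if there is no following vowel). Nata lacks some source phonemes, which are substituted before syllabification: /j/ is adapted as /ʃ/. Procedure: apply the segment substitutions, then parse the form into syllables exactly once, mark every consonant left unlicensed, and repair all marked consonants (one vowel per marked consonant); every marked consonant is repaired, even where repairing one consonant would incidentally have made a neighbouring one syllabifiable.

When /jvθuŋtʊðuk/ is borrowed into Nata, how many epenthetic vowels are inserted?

2

After substitution the input is /ʃvθuŋtʊðuk/.
The unsyllabifiable consonants are /ʃ/, /k/; each receives one epenthetic vowel.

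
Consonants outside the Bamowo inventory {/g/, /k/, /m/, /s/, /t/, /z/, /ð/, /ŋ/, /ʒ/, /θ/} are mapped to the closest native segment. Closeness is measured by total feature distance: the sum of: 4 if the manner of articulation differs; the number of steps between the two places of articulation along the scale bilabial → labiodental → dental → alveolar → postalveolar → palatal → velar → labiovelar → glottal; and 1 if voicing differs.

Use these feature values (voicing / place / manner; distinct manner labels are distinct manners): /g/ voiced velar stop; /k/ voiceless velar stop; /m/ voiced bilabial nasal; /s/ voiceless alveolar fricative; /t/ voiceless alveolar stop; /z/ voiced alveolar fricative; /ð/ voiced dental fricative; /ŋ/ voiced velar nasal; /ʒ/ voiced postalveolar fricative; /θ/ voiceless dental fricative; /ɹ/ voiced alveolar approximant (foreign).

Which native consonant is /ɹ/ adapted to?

/z/ is closest: manner differs (approximant→fricative, +4), place distance 0 (alveolar→alveolar), same voicing; total 4. Next closest is /s/ at distance 5.

z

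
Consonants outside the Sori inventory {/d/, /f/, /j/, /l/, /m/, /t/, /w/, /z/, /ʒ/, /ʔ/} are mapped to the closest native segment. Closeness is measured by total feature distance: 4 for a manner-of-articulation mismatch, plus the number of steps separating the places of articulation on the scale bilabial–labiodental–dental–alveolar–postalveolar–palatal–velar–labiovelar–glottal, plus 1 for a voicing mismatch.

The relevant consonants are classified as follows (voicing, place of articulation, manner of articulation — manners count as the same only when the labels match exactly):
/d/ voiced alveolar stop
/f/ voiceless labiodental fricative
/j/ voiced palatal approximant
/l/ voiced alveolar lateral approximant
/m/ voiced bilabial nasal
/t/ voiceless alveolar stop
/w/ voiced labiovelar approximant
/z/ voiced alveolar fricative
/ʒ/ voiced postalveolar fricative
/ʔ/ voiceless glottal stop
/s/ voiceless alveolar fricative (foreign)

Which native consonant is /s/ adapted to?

z

/z/ is closest: same manner (fricative), place distance 0 (alveolar→alveolar), voicing differs (+1); total 1. Next closest is /f/ at distance 2.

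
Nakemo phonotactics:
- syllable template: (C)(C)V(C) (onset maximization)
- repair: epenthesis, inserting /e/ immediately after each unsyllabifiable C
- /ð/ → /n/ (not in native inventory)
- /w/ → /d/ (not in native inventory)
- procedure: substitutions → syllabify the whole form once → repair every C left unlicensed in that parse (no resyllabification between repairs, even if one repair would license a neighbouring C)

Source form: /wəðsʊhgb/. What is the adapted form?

dənsʊhgebe

Substitution: /w/ → /d/, /ð/ → /n/, giving /dənsʊhgb/.
Syllabifying with onset maximization leaves /g/, /b/ stranded (at most one coda consonant is licensed; onsets may contain at most 2 consonants).
Each unlicensed consonant becomes the onset of a new syllable: /g/ → /ge/, /b/ → /be/.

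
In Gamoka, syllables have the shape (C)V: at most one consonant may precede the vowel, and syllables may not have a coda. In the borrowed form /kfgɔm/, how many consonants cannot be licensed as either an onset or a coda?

The consonants /k/, /f/, /m/ cannot be parsed into a legal (C)V syllable (no codas are permitted; onsets are limited to one consonant).

3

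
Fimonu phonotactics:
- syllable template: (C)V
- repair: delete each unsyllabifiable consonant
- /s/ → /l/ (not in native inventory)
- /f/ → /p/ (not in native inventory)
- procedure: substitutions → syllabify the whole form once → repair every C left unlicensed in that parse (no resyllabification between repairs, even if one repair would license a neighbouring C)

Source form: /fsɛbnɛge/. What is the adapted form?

Substitution: /f/ → /p/, /s/ → /l/, giving /plɛbnɛge/.
The consonants /p/, /b/ cannot be parsed into a legal (C)V syllable (no codas are permitted; onsets are limited to one consonant).
Deletion applies to /p/, /b/.

lɛnɛge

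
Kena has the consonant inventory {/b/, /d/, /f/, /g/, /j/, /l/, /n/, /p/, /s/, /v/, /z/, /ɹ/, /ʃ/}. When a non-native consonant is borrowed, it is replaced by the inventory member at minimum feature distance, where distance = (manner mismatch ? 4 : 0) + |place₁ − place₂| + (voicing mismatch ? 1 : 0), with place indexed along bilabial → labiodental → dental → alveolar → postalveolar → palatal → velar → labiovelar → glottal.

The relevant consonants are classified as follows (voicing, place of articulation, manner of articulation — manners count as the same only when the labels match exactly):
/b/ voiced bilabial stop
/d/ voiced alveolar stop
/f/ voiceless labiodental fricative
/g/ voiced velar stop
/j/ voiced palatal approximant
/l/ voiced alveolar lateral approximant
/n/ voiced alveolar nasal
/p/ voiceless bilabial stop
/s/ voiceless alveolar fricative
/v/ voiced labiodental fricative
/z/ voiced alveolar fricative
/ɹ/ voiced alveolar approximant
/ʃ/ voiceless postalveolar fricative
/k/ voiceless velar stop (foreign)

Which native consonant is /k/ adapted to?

/g/ is closest: same manner (stop), place distance 0 (velar→velar), voicing differs (+1); total 1. Next closest is /d/ at distance 4.

g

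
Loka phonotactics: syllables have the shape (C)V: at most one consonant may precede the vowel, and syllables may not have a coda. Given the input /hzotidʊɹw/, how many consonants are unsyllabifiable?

3

The consonants /h/, /ɹ/, /w/ cannot be parsed into a legal (C)V syllable (no codas are permitted; onsets are limited to one consonant).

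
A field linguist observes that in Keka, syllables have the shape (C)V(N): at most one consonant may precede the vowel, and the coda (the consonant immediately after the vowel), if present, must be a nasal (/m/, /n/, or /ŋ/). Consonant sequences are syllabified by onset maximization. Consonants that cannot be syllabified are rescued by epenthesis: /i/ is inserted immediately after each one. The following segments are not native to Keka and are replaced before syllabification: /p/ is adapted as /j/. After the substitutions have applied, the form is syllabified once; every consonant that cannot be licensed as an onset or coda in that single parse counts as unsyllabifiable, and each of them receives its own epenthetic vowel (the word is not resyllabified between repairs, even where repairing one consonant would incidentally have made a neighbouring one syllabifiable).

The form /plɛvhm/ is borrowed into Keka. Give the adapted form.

Substitution: /p/ → /j/, giving /jlɛvhm/.
Under (C)V(N), the unsyllabifiable consonants are /j/, /v/, /h/, /m/ (only a nasal (/m/, /n/, or /ŋ/) is licensed in coda position; onsets are limited to one consonant).
Each unlicensed consonant becomes the onset of a new syllable: /j/ → /ji/, /v/ → /vi/, /h/ → /hi/, /m/ → /mi/.

jilɛvihimi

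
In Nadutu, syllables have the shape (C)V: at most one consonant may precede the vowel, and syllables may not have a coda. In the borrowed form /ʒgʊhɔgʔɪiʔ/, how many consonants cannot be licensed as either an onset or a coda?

3

Under (C)V, the unsyllabifiable consonants are /ʒ/, /g/, /ʔ/ (no codas are permitted; onsets are limited to one consonant).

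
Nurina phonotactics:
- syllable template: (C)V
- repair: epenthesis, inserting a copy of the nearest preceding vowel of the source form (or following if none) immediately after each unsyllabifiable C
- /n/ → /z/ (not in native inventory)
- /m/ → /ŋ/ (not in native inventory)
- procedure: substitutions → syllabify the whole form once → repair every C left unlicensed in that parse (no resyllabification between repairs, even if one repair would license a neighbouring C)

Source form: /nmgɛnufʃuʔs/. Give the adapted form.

zɛŋɛgɛzufuʃuʔusu

Substitution: /n/ → /z/, /m/ → /ŋ/, giving /zŋgɛzufʃuʔs/.
The consonants /z/, /ŋ/, /f/, /ʔ/, /s/ cannot be parsed into a legal (C)V syllable (no codas are permitted; onsets are limited to one consonant).
Inserting the epenthetic vowel yields /z/ → /zɛ/, /ŋ/ → /ŋɛ/, /f/ → /fu/, /ʔ/ → /ʔu/, /s/ → /su/.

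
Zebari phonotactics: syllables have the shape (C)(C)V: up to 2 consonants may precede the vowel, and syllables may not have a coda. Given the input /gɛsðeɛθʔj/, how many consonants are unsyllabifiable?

3

The consonants /θ/, /ʔ/, /j/ cannot be parsed into a legal (C)(C)V syllable (no codas are permitted; onsets may contain at most 2 consonants).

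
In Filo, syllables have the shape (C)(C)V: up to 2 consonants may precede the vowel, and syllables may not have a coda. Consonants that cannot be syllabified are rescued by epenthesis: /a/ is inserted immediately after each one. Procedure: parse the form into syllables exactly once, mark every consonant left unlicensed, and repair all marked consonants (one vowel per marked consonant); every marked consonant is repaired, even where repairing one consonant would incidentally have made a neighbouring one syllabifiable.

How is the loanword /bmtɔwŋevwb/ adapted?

Syllabifying with onset maximization leaves /b/, /v/, /w/, /b/ stranded (no codas are permitted; onsets may contain at most 2 consonants).
Epenthesis after each stranded consonant: /b/ → /ba/, /v/ → /va/, /w/ → /wa/, /b/ → /ba/.

bamtɔwŋevawaba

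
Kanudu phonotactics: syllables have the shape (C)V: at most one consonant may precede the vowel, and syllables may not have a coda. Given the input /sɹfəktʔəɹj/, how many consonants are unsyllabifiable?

6

Syllabifying with onset maximization leaves /s/, /ɹ/, /k/, /t/, /ɹ/, /j/ stranded (no codas are permitted; onsets are limited to one consonant).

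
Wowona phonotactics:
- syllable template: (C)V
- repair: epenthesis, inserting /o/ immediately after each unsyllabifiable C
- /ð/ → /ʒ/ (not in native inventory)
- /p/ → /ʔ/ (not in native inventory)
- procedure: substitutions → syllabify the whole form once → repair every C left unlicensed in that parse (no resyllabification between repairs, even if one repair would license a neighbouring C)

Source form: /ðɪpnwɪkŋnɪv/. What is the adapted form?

ʒɪʔonowɪkoŋonɪvo

Substitution: /ð/ → /ʒ/, /p/ → /ʔ/, giving /ʒɪʔnwɪkŋnɪv/.
Syllabifying with onset maximization leaves /ʔ/, /n/, /k/, /ŋ/, /v/ stranded (no codas are permitted; onsets are limited to one consonant).
Each unlicensed consonant becomes the onset of a new syllable: /ʔ/ → /ʔo/, /n/ → /no/, /k/ → /ko/, /ŋ/ → /ŋo/, /v/ → /vo/.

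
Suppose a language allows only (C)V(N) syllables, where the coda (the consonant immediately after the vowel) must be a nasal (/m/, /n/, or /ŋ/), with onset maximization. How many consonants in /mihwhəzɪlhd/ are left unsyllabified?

Under (C)V(N), the unsyllabifiable consonants are /h/, /w/, /l/, /h/, /d/ (only a nasal (/m/, /n/, or /ŋ/) is licensed in coda position; onsets are limited to one consonant).

5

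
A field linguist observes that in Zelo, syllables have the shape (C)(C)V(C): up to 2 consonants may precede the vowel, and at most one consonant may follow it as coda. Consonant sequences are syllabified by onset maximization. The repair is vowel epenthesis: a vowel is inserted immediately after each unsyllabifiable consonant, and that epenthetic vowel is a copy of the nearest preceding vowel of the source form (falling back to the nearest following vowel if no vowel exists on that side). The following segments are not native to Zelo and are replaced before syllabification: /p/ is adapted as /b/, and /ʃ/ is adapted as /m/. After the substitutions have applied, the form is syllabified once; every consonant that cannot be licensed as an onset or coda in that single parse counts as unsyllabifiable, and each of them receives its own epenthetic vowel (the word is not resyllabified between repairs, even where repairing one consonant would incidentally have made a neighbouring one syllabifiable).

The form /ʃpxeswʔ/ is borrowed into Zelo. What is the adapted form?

mebxesweʔe

Substitution: /ʃ/ → /m/, /p/ → /b/, giving /mbxeswʔ/.
Under (C)(C)V(C), the unsyllabifiable consonants are /m/, /w/, /ʔ/ (at most one coda consonant is licensed; onsets may contain at most 2 consonants).
Inserting the epenthetic vowel yields /m/ → /me/, /w/ → /we/, /ʔ/ → /ʔe/.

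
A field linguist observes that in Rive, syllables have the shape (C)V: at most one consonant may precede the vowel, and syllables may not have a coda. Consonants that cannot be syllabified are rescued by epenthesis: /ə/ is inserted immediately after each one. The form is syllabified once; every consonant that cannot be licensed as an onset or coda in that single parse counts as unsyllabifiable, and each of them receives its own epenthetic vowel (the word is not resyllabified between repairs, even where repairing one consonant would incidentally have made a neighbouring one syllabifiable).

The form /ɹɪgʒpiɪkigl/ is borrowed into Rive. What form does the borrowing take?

ɹɪgəʒəpiɪkigələ

Syllabifying with onset maximization leaves /g/, /ʒ/, /g/, /l/ stranded (no codas are permitted; onsets are limited to one consonant).
Inserting the epenthetic vowel yields /g/ → /gə/, /ʒ/ → /ʒə/, /g/ → /gə/, /l/ → /lə/.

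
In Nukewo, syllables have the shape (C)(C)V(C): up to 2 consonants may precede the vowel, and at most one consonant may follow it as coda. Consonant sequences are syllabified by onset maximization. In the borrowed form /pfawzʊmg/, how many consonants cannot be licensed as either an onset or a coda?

1

Under (C)(C)V(C), the unsyllabifiable consonants are /g/ (at most one coda consonant is licensed; onsets may contain at most 2 consonants).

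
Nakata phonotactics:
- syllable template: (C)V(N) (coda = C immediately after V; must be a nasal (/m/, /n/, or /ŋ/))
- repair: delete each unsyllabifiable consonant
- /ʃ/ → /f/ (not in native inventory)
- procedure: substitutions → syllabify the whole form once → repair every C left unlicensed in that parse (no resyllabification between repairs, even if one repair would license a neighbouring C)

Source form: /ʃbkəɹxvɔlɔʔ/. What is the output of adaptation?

kəvɔlɔ

Substitution: /ʃ/ → /f/, giving /fbkəɹxvɔlɔʔ/.
The consonants /f/, /b/, /ɹ/, /x/, /ʔ/ cannot be parsed into a legal (C)V(N) syllable (only a nasal (/m/, /n/, or /ŋ/) is licensed in coda position; onsets are limited to one consonant).
Deletion applies to /f/, /b/, /ɹ/, /x/, /ʔ/.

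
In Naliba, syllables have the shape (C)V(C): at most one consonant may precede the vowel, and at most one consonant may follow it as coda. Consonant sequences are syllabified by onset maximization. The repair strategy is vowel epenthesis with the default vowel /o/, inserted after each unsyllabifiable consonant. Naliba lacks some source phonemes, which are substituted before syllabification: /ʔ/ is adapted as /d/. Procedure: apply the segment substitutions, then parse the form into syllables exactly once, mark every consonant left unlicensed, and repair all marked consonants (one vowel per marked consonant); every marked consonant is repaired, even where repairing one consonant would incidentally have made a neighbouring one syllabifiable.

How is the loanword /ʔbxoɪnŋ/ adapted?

Substitution: /ʔ/ → /d/, giving /dbxoɪnŋ/.
The consonants /d/, /b/, /ŋ/ cannot be parsed into a legal (C)V(C) syllable (at most one coda consonant is licensed; onsets are limited to one consonant).
Inserting the epenthetic vowel yields /d/ → /do/, /b/ → /bo/, /ŋ/ → /ŋo/.

doboxoɪnŋo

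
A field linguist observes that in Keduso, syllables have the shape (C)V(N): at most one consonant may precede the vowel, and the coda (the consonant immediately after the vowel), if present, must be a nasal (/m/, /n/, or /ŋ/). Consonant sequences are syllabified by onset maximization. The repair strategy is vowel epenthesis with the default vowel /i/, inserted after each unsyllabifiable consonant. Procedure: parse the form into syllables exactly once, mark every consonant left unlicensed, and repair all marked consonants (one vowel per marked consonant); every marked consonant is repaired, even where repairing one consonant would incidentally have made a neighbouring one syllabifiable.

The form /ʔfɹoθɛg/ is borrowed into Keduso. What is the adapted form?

Under (C)V(N), the unsyllabifiable consonants are /ʔ/, /f/, /g/ (only a nasal (/m/, /n/, or /ŋ/) is licensed in coda position; onsets are limited to one consonant).
Epenthesis after each stranded consonant: /ʔ/ → /ʔi/, /f/ → /fi/, /g/ → /gi/.

ʔifiɹoθɛgi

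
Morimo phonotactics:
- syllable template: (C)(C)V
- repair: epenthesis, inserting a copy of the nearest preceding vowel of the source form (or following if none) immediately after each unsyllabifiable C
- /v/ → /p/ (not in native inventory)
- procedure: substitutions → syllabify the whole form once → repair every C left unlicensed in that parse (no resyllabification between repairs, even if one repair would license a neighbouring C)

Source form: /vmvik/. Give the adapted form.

pimpiki

Substitution: /v/ → /p/, giving /pmpik/.
Syllabifying with onset maximization leaves /p/, /k/ stranded (no codas are permitted; onsets may contain at most 2 consonants).
Each unlicensed consonant becomes the onset of a new syllable: /p/ → /pi/, /k/ → /ki/.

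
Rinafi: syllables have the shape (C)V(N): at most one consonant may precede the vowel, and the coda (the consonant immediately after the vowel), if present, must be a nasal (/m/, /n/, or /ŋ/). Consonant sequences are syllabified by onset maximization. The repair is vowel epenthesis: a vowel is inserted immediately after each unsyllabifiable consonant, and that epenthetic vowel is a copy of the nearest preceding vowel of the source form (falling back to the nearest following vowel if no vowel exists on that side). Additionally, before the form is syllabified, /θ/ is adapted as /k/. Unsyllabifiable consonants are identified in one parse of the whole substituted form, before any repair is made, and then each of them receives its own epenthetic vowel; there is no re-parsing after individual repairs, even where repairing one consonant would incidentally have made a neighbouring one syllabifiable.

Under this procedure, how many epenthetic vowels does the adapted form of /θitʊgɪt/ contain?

After substitution the input is /kitʊgɪt/.
The unsyllabifiable consonants are /t/; each receives one epenthetic vowel.

1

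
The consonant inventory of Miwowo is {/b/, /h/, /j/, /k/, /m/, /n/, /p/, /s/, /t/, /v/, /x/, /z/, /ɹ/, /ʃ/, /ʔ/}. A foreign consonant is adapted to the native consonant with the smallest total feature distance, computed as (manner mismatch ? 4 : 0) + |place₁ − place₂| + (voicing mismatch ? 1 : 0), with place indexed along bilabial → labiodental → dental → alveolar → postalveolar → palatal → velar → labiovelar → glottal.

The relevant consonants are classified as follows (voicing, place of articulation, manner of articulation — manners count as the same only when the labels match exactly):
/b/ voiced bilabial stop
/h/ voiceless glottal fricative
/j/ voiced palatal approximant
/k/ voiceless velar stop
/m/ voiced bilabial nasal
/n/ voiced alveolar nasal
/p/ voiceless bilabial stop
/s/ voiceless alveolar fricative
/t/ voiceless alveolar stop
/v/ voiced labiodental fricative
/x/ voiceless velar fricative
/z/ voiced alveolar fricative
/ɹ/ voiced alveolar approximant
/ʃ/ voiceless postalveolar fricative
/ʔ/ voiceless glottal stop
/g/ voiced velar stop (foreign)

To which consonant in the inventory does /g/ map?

k

/k/ is closest: same manner (stop), place distance 0 (velar→velar), voicing differs (+1); total 1. Next closest is /ʔ/ at distance 3.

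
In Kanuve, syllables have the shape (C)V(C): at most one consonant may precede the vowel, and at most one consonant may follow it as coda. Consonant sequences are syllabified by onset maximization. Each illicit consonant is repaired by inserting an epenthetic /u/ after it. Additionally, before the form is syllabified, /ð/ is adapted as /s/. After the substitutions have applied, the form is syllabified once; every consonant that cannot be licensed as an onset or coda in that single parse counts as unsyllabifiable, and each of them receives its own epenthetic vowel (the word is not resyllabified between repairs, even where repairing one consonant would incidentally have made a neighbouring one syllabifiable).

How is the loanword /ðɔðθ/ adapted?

sɔsθu

Substitution: /ð/ → /s/, giving /sɔsθ/.
Under (C)V(C), the unsyllabifiable consonants are /θ/ (at most one coda consonant is licensed; onsets are limited to one consonant).
Epenthesis after each stranded consonant: /θ/ → /θu/.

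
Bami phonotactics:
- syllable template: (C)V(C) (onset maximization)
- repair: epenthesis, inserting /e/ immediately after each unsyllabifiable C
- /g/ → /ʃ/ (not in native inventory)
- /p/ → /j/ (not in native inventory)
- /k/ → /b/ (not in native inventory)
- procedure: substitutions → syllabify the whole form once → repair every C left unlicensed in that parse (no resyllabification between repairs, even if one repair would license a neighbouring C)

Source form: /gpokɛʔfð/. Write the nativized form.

ʃejobɛʔfeðe

Substitution: /g/ → /ʃ/, /p/ → /j/, /k/ → /b/, giving /ʃjobɛʔfð/.
Under (C)V(C), the unsyllabifiable consonants are /ʃ/, /f/, /ð/ (at most one coda consonant is licensed; onsets are limited to one consonant).
Epenthesis after each stranded consonant: /ʃ/ → /ʃe/, /f/ → /fe/, /ð/ → /ðe/.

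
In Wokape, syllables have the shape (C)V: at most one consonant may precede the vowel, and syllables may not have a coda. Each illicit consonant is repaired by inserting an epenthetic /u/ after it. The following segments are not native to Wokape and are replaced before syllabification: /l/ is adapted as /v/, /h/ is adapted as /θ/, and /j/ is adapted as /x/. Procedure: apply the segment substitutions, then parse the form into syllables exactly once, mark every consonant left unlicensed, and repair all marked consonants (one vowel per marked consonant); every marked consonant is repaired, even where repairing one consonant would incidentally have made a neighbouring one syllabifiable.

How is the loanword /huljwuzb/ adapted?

θuvuxuwuzubu

Substitution: /h/ → /θ/, /l/ → /v/, /j/ → /x/, giving /θuvxwuzb/.
Syllabifying with onset maximization leaves /v/, /x/, /z/, /b/ stranded (no codas are permitted; onsets are limited to one consonant).
Inserting the epenthetic vowel yields /v/ → /vu/, /x/ → /xu/, /z/ → /zu/, /b/ → /bu/.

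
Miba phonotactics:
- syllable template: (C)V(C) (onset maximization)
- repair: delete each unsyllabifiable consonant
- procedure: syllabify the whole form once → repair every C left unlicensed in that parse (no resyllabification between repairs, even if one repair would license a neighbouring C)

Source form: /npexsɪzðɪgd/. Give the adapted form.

The consonants /n/, /d/ cannot be parsed into a legal (C)V(C) syllable (at most one coda consonant is licensed; onsets are limited to one consonant).
Deleting the stranded consonants removes /n/, /d/.

pexsɪzðɪg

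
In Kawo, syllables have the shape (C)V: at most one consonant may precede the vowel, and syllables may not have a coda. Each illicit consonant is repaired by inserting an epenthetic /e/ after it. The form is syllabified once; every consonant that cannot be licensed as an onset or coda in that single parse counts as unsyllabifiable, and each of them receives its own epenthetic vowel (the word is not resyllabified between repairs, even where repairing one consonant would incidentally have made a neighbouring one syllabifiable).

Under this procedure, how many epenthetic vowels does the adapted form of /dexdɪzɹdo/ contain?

3

The unsyllabifiable consonants are /x/, /z/, /ɹ/; each receives one epenthetic vowel.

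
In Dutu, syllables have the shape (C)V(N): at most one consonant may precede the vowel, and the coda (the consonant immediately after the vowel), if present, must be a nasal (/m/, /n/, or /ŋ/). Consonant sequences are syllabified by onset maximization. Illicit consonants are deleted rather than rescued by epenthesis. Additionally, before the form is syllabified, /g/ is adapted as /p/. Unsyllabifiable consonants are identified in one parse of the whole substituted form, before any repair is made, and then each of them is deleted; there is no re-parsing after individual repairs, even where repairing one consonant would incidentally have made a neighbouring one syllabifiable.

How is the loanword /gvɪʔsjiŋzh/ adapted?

vɪjiŋ

Substitution: /g/ → /p/, giving /pvɪʔsjiŋzh/.
The consonants /p/, /ʔ/, /s/, /z/, /h/ cannot be parsed into a legal (C)V(N) syllable (only a nasal (/m/, /n/, or /ŋ/) is licensed in coda position; onsets are limited to one consonant).
Deleting the stranded consonants removes /p/, /ʔ/, /s/, /z/, /h/.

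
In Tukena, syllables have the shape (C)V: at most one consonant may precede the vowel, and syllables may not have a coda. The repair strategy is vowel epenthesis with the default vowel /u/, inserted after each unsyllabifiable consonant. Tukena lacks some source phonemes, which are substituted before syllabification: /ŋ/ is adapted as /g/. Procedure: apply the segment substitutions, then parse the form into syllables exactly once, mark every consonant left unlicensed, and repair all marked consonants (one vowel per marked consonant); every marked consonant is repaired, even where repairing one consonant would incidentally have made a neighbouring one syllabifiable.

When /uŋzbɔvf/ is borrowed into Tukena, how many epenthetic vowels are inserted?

4

After substitution the input is /ugzbɔvf/.
The unsyllabifiable consonants are /g/, /z/, /v/, /f/; each receives one epenthetic vowel.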